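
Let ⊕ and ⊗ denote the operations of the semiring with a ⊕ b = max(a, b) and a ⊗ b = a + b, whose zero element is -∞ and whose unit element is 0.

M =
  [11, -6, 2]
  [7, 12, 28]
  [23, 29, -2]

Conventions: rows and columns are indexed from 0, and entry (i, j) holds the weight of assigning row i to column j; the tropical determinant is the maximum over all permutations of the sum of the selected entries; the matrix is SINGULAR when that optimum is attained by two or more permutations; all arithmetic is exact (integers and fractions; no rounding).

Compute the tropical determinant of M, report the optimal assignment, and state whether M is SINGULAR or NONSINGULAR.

σ = (0, 1, 2): 11 + 12 + (-2) = 21
σ = (0, 2, 1): 11 + 28 + 29 = 68
σ = (1, 0, 2): (-6) + 7 + (-2) = -1
σ = (1, 2, 0): (-6) + 28 + 23 = 45
σ = (2, 0, 1): 2 + 7 + 29 = 38
σ = (2, 1, 0): 2 + 12 + 23 = 37
Optimal value attained by: σ = (0, 2, 1).
Answer: det⊕(M) = 68; verdict: NONSINGULAR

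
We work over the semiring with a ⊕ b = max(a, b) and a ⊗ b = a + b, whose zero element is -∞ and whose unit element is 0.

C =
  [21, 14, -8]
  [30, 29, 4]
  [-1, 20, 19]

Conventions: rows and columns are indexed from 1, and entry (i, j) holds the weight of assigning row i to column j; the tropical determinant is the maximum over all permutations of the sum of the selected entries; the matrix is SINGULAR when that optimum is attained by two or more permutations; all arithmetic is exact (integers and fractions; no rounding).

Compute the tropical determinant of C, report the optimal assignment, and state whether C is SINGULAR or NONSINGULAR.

σ = (1, 2, 3): 21 + 29 + 19 = 69
σ = (1, 3, 2): 21 + 4 + 20 = 45
σ = (2, 1, 3): 14 + 30 + 19 = 63
σ = (2, 3, 1): 14 + 4 + (-1) = 17
σ = (3, 1, 2): (-8) + 30 + 20 = 42
σ = (3, 2, 1): (-8) + 29 + (-1) = 20
Optimal value attained by: σ = (1, 2, 3).
Answer: det⊕(C) = 69; verdict: NONSINGULAR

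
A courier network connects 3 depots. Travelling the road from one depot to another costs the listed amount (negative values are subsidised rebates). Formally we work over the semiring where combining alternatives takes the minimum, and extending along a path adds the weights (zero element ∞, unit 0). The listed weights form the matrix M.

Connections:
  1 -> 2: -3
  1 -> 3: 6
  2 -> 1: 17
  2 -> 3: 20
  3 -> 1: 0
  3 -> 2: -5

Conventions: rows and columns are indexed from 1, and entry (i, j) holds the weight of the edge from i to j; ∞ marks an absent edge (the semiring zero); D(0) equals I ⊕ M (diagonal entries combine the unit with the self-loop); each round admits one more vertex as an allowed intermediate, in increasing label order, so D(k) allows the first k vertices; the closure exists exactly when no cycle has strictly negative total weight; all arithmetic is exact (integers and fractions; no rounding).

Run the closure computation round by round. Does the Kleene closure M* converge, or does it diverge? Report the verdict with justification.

D(0):
  [0, -3, 6]
  [17, 0, 20]
  [0, -5, 0]
D(1):
  [0, -3, 6]
  [17, 0, 20]
  [0, -5, 0]
D(2):
  [0, -3, 6]
  [17, 0, 20]
  [0, -5, 0]
D(3):
  [0, -3, 6]
  [17, 0, 20]
  [0, -5, 0]
Key observation: every diagonal entry stays at the unit through all rounds, so no improving cycle exists.
Answer: CONVERGES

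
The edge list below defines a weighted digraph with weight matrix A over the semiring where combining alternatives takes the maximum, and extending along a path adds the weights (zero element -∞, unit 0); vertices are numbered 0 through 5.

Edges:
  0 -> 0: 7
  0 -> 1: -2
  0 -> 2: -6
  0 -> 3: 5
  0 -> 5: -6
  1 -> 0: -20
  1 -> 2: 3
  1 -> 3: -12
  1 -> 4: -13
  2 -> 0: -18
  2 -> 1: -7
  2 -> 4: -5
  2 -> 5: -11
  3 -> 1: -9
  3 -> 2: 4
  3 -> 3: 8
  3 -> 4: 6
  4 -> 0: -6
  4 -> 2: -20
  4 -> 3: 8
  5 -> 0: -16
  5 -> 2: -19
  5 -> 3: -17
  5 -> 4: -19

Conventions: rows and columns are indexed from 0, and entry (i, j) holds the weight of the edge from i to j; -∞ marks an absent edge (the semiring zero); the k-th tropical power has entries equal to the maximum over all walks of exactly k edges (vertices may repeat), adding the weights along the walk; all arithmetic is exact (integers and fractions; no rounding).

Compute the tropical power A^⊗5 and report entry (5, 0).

A^⊗2:
  [14, 5, 9, 13, 11, 1]
  [-13, -4, -8, -4, -2, -8]
  [-11, -20, -4, 3, -20, -24]
  [0, -1, 12, 16, 14, -7]
  [1, -1, 12, 16, 14, -12]
  [-9, -18, -13, -9, -11, -22]
A^⊗3:
  [21, 12, 17, 21, 19, 8]
  [-6, -13, 0, 6, 2, -19]
  [-4, -6, 7, 11, 9, -15]
  [8, 7, 20, 24, 22, 1]
  [8, 7, 20, 24, 22, 1]
  [-2, -11, -5, -1, -3, -15]
A^⊗4:
  [28, 19, 25, 29, 27, 15]
  [1, -3, 10, 14, 12, -11]
  [3, 2, 15, 19, 17, -4]
  [16, 15, 28, 32, 30, 9]
  [16, 15, 28, 32, 30, 9]
  [5, -4, 3, 7, 5, -8]
A^⊗5:
  [35, 26, 33, 37, 35, 22]
  [8, 5, 18, 22, 20, -1]
  [11, 10, 23, 27, 25, 4]
  [24, 23, 36, 40, 38, 17]
  [24, 23, 36, 40, 38, 17]
  [12, 3, 11, 15, 13, -1]
Key observation: the optimum is the walk 5->0->0->0->0->0, with weight (-16) + 7 + 7 + 7 + 7 = 12.
Optimal value attained by: walk 5->0->0->0->0->0.
Answer: (A^⊗5)[5][0] = 12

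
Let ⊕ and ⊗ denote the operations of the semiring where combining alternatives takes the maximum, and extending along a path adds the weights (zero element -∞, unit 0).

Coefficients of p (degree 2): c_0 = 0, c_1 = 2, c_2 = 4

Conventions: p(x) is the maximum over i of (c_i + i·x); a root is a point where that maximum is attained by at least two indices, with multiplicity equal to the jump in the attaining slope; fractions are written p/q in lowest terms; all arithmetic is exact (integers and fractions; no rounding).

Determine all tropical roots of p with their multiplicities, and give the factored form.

hull edge (i=0, c=0) to (i=2, c=4): slope 2, span 2
Factored form: p(x) = 4 ⊗ (x ⊕ (-2)) ⊗ (x ⊕ (-2))
Answer: roots = -2 (mult 2)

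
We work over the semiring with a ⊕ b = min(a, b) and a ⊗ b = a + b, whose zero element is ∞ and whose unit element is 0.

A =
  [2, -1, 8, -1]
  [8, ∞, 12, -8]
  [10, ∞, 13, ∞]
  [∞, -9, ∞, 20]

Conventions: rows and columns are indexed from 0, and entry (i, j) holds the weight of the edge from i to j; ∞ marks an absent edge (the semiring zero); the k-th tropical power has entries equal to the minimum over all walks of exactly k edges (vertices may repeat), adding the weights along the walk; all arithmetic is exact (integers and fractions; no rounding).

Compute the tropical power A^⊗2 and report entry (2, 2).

A^⊗2:
  [4, -10, 10, -9]
  [10, -17, 16, 7]
  [12, 9, 18, 9]
  [-1, 11, 3, -17]
Key observation: the optimum is the walk 2->0->2, with weight 10 + 8 = 18.
Optimal value attained by: walk 2->0->2.
Answer: (A^⊗2)[2][2] = 18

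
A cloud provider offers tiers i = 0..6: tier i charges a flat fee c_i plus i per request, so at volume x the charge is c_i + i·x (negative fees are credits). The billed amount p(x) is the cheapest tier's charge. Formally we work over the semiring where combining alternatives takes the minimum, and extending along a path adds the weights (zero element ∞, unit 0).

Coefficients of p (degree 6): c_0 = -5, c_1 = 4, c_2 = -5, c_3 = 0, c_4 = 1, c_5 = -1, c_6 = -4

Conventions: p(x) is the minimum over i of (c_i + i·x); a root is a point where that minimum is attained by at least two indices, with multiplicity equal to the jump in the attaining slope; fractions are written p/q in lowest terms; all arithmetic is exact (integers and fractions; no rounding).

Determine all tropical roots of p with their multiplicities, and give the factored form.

hull edge (i=0, c=-5) to (i=2, c=-5): slope 0, span 2
hull edge (i=2, c=-5) to (i=6, c=-4): slope 1/4, span 4
Factored form: p(x) = -4 ⊗ (x ⊕ (-1/4)) ⊗ (x ⊕ (-1/4)) ⊗ (x ⊕ (-1/4)) ⊗ (x ⊕ (-1/4)) ⊗ (x ⊕ 0) ⊗ (x ⊕ 0)
Answer: roots = -1/4 (mult 4), 0 (mult 2)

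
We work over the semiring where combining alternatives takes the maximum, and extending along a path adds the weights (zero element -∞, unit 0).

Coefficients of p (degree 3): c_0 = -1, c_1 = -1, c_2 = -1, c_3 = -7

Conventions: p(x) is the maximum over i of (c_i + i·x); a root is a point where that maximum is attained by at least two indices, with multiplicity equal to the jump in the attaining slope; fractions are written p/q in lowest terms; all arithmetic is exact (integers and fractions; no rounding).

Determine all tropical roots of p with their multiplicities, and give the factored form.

hull edge (i=0, c=-1) to (i=2, c=-1): slope 0, span 2
hull edge (i=2, c=-1) to (i=3, c=-7): slope -6, span 1
Factored form: p(x) = -7 ⊗ (x ⊕ 0) ⊗ (x ⊕ 0) ⊗ (x ⊕ 6)
Answer: roots = 0 (mult 2), 6 (mult 1)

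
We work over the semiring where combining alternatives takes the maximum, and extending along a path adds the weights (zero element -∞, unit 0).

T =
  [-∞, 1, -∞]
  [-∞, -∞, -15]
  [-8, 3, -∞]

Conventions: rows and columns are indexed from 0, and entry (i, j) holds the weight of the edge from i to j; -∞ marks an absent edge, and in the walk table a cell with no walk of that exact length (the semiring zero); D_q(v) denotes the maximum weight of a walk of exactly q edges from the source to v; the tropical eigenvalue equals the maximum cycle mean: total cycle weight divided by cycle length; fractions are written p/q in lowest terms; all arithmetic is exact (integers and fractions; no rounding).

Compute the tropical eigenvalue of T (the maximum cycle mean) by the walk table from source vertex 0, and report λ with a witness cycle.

q=0: [0, -∞, -∞]
q=1: [-∞, 1, -∞]
q=2: [-∞, -∞, -14]
q=3: [-22, -11, -∞]
Optimal cycle mean attained by: cycle 1->2->1, total (-15) + 3, length 2.
Answer: λ = -6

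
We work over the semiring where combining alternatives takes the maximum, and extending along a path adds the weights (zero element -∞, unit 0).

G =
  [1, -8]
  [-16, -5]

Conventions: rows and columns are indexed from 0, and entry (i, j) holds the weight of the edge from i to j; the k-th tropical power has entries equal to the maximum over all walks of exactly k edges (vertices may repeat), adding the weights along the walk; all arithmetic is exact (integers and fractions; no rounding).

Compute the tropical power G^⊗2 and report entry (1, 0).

G^⊗2:
  [2, -7]
  [-15, -10]
Key observation: the optimum is the walk 1->0->0, with weight (-16) + 1 = -15.
Optimal value attained by: walk 1->0->0.
Answer: (G^⊗2)[1][0] = -15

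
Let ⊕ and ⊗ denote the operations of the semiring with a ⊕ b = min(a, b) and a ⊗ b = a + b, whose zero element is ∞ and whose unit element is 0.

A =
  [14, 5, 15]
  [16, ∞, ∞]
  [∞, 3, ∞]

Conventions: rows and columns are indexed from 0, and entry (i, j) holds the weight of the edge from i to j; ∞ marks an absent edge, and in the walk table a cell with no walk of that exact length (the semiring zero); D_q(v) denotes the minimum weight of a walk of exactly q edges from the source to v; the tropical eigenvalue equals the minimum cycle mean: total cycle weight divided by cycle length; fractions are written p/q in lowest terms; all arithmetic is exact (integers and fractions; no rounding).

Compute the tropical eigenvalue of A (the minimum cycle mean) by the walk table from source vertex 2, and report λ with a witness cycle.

q=0: [∞, ∞, 0]
q=1: [∞, 3, ∞]
q=2: [19, ∞, ∞]
q=3: [33, 24, 34]
Optimal cycle mean attained by: cycle 0->1->0, total 5 + 16, length 2.
Answer: λ = 21/2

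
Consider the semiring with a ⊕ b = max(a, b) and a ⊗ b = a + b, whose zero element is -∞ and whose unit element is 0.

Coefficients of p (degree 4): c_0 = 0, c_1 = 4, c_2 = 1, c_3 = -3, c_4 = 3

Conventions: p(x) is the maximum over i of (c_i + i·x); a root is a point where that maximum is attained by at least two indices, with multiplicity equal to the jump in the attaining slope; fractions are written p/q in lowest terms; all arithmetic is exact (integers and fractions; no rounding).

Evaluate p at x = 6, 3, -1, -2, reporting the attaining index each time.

p(6) = max(0+0·6=0, 4+1·6=10, 1+2·6=13, -3+3·6=15, 3+4·6=27) = 27 (attained by i=4)
p(3) = max(0+0·3=0, 4+1·3=7, 1+2·3=7, -3+3·3=6, 3+4·3=15) = 15 (attained by i=4)
p(-1) = max(0+0·(-1)=0, 4+1·(-1)=3, 1+2·(-1)=-1, -3+3·(-1)=-6, 3+4·(-1)=-1) = 3 (attained by i=1)
p(-2) = max(0+0·(-2)=0, 4+1·(-2)=2, 1+2·(-2)=-3, -3+3·(-2)=-9, 3+4·(-2)=-5) = 2 (attained by i=1)
Answer: p(6) = 27; p(3) = 15; p(-1) = 3; p(-2) = 2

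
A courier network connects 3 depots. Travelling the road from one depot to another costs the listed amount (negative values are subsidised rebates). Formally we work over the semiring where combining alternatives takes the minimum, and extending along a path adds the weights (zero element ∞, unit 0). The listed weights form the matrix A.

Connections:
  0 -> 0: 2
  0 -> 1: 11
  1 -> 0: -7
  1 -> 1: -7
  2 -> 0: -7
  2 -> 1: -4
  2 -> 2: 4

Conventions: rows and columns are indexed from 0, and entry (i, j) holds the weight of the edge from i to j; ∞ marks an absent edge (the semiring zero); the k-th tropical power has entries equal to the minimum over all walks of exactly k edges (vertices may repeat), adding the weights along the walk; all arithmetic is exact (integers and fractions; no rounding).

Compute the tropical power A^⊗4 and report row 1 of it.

A^⊗2:
  [4, 4, ∞]
  [-14, -14, ∞]
  [-11, -11, 8]
A^⊗3:
  [-3, -3, ∞]
  [-21, -21, ∞]
  [-18, -18, 12]
A^⊗4:
  [-10, -10, ∞]
  [-28, -28, ∞]
  [-25, -25, 16]
Answer: row 1 of A^⊗4 = [-28, -28, ∞]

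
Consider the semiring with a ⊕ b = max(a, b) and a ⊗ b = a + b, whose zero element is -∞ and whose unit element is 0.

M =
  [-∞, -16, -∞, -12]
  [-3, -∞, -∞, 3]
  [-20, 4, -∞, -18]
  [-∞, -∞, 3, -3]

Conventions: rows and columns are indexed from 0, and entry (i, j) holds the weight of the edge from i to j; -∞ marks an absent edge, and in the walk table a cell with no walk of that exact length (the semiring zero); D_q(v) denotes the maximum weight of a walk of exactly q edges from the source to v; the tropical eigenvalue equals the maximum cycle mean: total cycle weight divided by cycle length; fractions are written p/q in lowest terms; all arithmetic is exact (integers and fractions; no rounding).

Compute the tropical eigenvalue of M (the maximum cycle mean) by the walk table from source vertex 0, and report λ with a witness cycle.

q=0: [0, -∞, -∞, -∞]
q=1: [-∞, -16, -∞, -12]
q=2: [-19, -∞, -9, -13]
q=3: [-29, -5, -10, -16]
q=4: [-8, -6, -13, -2]
Optimal cycle mean attained by: cycle 1->3->2->1, total 3 + 3 + 4, length 3.
Answer: λ = 10/3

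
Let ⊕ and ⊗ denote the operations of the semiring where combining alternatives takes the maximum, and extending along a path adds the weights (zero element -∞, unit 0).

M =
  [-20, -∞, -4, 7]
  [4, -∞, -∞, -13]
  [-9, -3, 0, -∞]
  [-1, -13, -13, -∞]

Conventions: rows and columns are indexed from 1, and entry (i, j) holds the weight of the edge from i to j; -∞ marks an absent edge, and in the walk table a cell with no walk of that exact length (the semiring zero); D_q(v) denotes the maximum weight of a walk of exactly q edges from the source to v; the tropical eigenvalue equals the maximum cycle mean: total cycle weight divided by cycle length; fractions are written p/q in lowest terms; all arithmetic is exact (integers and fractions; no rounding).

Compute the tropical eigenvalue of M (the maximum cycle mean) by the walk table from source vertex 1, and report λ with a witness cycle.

q=0: [0, -∞, -∞, -∞]
q=1: [-20, -∞, -4, 7]
q=2: [6, -6, -4, -13]
q=3: [-2, -7, 2, 13]
q=4: [12, 0, 2, 5]
Optimal cycle mean attained by: cycle 1->4->1, total 7 + (-1), length 2.
Answer: λ = 3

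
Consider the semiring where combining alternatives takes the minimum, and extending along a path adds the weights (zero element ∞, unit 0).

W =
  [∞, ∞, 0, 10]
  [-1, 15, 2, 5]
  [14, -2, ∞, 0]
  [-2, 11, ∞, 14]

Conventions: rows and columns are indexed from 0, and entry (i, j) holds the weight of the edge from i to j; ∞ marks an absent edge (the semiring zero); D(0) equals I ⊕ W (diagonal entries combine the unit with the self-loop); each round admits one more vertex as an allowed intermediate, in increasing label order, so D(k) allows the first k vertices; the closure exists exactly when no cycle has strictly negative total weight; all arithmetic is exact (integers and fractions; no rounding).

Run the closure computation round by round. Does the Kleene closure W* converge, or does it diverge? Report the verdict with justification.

D(0):
  [0, ∞, 0, 10]
  [-1, 0, 2, 5]
  [14, -2, 0, 0]
  [-2, 11, ∞, 0]
D(1):
  [0, ∞, 0, 10]
  [-1, 0, -1, 5]
  [14, -2, 0, 0]
  [-2, 11, -2, 0]
Detection: at round 2, diagonal entry (2, 2) turns strictly negative.
Key observation: the cycle 2->1->0->2 has total weight (-2) + (-1) + 0, which is strictly negative.
Answer: DIVERGES — negative cycle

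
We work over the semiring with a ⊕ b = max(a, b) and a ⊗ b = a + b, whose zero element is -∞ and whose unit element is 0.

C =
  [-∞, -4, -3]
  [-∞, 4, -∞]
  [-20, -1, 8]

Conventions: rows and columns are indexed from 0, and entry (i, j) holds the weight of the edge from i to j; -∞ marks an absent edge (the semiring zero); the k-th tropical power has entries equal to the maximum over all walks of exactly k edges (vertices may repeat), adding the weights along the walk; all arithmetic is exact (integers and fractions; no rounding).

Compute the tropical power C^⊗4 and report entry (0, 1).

C^⊗2:
  [-23, 0, 5]
  [-∞, 8, -∞]
  [-12, 7, 16]
C^⊗3:
  [-15, 4, 13]
  [-∞, 12, -∞]
  [-4, 15, 24]
C^⊗4:
  [-7, 12, 21]
  [-∞, 16, -∞]
  [4, 23, 32]
Key observation: the optimum is the walk 0->2->2->2->1, with weight (-3) + 8 + 8 + (-1) = 12.
Optimal value attained by: walk 0->2->2->2->1.
Answer: (C^⊗4)[0][1] = 12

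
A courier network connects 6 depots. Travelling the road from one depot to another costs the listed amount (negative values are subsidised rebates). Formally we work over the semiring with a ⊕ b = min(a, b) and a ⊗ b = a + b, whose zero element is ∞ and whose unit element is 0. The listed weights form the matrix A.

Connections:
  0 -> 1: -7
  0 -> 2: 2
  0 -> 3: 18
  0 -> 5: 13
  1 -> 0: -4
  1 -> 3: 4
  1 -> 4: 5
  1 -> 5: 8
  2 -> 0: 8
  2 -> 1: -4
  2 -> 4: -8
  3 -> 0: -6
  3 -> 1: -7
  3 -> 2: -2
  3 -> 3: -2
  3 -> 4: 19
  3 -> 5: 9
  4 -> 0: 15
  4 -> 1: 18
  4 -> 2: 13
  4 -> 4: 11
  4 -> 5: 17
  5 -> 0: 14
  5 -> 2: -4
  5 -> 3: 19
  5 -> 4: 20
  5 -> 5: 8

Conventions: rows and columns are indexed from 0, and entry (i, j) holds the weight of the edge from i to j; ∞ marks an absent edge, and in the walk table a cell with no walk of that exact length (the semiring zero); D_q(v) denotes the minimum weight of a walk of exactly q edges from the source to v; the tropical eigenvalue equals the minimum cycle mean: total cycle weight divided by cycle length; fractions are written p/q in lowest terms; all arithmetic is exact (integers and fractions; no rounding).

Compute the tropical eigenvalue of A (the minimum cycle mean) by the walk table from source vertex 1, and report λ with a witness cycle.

q=0: [∞, 0, ∞, ∞, ∞, ∞]
q=1: [-4, ∞, ∞, 4, 5, 8]
q=2: [-2, -11, -2, 2, 16, 9]
q=3: [-15, -9, 0, -7, -10, -3]
q=4: [-13, -22, -13, -9, -8, -2]
q=5: [-26, -20, -11, -18, -21, -14]
q=6: [-24, -33, -24, -20, -19, -13]
Optimal cycle mean attained by: cycle 0->1->0, total (-7) + (-4), length 2.
Answer: λ = -11/2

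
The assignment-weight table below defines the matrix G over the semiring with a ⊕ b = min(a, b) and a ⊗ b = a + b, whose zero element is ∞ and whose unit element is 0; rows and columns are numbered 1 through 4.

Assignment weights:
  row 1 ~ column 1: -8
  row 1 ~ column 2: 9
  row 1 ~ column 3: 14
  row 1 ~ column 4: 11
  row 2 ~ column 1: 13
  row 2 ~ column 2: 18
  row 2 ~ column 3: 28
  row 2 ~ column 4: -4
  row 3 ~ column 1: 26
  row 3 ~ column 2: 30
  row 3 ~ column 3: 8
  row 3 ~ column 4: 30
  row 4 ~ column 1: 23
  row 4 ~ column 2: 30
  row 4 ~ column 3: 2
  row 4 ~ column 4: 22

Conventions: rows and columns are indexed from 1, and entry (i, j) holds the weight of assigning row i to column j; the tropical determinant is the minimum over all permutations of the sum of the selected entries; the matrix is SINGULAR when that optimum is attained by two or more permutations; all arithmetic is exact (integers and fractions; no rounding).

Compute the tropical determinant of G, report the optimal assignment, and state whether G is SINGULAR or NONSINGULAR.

σ = (1, 2, 3, 4): (-8) + 18 + 8 + 22 = 40
σ = (1, 2, 4, 3): (-8) + 18 + 30 + 2 = 42
σ = (1, 3, 2, 4): (-8) + 28 + 30 + 22 = 72
σ = (1, 3, 4, 2): (-8) + 28 + 30 + 30 = 80
σ = (1, 4, 2, 3): (-8) + (-4) + 30 + 2 = 20
σ = (1, 4, 3, 2): (-8) + (-4) + 8 + 30 = 26
σ = (2, 1, 3, 4): 9 + 13 + 8 + 22 = 52
σ = (2, 1, 4, 3): 9 + 13 + 30 + 2 = 54
σ = (2, 3, 1, 4): 9 + 28 + 26 + 22 = 85
σ = (2, 3, 4, 1): 9 + 28 + 30 + 23 = 90
σ = (2, 4, 1, 3): 9 + (-4) + 26 + 2 = 33
σ = (2, 4, 3, 1): 9 + (-4) + 8 + 23 = 36
σ = (3, 1, 2, 4): 14 + 13 + 30 + 22 = 79
σ = (3, 1, 4, 2): 14 + 13 + 30 + 30 = 87
σ = (3, 2, 1, 4): 14 + 18 + 26 + 22 = 80
σ = (3, 2, 4, 1): 14 + 18 + 30 + 23 = 85
σ = (3, 4, 1, 2): 14 + (-4) + 26 + 30 = 66
σ = (3, 4, 2, 1): 14 + (-4) + 30 + 23 = 63
σ = (4, 1, 2, 3): 11 + 13 + 30 + 2 = 56
σ = (4, 1, 3, 2): 11 + 13 + 8 + 30 = 62
σ = (4, 2, 1, 3): 11 + 18 + 26 + 2 = 57
σ = (4, 2, 3, 1): 11 + 18 + 8 + 23 = 60
σ = (4, 3, 1, 2): 11 + 28 + 26 + 30 = 95
σ = (4, 3, 2, 1): 11 + 28 + 30 + 23 = 92
Optimal value attained by: σ = (1, 4, 2, 3).
Answer: det⊕(G) = 20; verdict: NONSINGULAR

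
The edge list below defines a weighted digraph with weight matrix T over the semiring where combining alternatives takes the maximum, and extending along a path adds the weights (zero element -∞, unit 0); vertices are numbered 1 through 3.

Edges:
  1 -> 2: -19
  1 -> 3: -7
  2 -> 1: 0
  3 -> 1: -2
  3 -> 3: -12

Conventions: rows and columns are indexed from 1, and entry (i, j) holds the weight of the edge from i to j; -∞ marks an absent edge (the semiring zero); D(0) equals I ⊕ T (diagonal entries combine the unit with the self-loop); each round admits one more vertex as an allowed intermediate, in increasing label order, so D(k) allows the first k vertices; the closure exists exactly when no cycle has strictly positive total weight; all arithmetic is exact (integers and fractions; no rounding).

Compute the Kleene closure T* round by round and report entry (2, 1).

D(0):
  [0, -19, -7]
  [0, 0, -∞]
  [-2, -∞, 0]
D(1):
  [0, -19, -7]
  [0, 0, -7]
  [-2, -21, 0]
D(2):
  [0, -19, -7]
  [0, 0, -7]
  [-2, -21, 0]
D(3):
  [0, -19, -7]
  [0, 0, -7]
  [-2, -21, 0]
Answer: T*[2][1] = 0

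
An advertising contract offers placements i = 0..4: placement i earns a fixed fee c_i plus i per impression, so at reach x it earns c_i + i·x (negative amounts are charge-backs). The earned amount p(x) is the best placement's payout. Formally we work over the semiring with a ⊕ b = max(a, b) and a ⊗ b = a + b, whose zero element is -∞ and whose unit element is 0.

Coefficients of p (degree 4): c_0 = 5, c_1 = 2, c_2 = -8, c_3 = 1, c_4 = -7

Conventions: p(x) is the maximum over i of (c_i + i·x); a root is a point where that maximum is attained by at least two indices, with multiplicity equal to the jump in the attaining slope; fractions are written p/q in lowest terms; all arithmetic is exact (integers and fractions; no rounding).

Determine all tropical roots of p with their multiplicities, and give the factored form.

hull edge (i=0, c=5) to (i=3, c=1): slope -4/3, span 3
hull edge (i=3, c=1) to (i=4, c=-7): slope -8, span 1
Factored form: p(x) = -7 ⊗ (x ⊕ 4/3) ⊗ (x ⊕ 4/3) ⊗ (x ⊕ 4/3) ⊗ (x ⊕ 8)
Answer: roots = 4/3 (mult 3), 8 (mult 1)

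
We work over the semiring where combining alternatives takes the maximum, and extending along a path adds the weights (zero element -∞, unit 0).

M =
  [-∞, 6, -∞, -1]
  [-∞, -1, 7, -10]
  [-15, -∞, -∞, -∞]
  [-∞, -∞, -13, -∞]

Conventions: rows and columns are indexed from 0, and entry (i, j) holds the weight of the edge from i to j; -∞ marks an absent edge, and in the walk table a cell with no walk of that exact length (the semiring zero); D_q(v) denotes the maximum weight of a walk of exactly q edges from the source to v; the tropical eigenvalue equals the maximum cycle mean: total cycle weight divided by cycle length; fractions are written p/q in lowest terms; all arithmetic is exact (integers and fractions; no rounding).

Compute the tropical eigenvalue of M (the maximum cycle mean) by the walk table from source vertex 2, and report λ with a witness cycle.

q=0: [-∞, -∞, 0, -∞]
q=1: [-15, -∞, -∞, -∞]
q=2: [-∞, -9, -∞, -16]
q=3: [-∞, -10, -2, -19]
q=4: [-17, -11, -3, -20]
Optimal cycle mean attained by: cycle 0->1->2->0, total 6 + 7 + (-15), length 3.
Answer: λ = -2/3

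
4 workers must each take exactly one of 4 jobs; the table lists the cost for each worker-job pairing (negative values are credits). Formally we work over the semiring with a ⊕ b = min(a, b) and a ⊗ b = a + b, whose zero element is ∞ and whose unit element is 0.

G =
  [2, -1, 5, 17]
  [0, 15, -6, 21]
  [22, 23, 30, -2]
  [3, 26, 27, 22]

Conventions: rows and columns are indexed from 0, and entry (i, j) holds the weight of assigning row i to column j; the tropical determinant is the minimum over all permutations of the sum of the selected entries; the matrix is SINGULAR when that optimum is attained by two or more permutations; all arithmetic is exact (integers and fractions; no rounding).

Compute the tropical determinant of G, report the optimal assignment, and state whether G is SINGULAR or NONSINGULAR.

σ = (0, 1, 2, 3): 2 + 15 + 30 + 22 = 69
σ = (0, 1, 3, 2): 2 + 15 + (-2) + 27 = 42
σ = (0, 2, 1, 3): 2 + (-6) + 23 + 22 = 41
σ = (0, 2, 3, 1): 2 + (-6) + (-2) + 26 = 20
σ = (0, 3, 1, 2): 2 + 21 + 23 + 27 = 73
σ = (0, 3, 2, 1): 2 + 21 + 30 + 26 = 79
σ = (1, 0, 2, 3): (-1) + 0 + 30 + 22 = 51
σ = (1, 0, 3, 2): (-1) + 0 + (-2) + 27 = 24
σ = (1, 2, 0, 3): (-1) + (-6) + 22 + 22 = 37
σ = (1, 2, 3, 0): (-1) + (-6) + (-2) + 3 = -6
σ = (1, 3, 0, 2): (-1) + 21 + 22 + 27 = 69
σ = (1, 3, 2, 0): (-1) + 21 + 30 + 3 = 53
σ = (2, 0, 1, 3): 5 + 0 + 23 + 22 = 50
σ = (2, 0, 3, 1): 5 + 0 + (-2) + 26 = 29
σ = (2, 1, 0, 3): 5 + 15 + 22 + 22 = 64
σ = (2, 1, 3, 0): 5 + 15 + (-2) + 3 = 21
σ = (2, 3, 0, 1): 5 + 21 + 22 + 26 = 74
σ = (2, 3, 1, 0): 5 + 21 + 23 + 3 = 52
σ = (3, 0, 1, 2): 17 + 0 + 23 + 27 = 67
σ = (3, 0, 2, 1): 17 + 0 + 30 + 26 = 73
σ = (3, 1, 0, 2): 17 + 15 + 22 + 27 = 81
σ = (3, 1, 2, 0): 17 + 15 + 30 + 3 = 65
σ = (3, 2, 0, 1): 17 + (-6) + 22 + 26 = 59
σ = (3, 2, 1, 0): 17 + (-6) + 23 + 3 = 37
Optimal value attained by: σ = (1, 2, 3, 0).
Answer: det⊕(G) = -6; verdict: NONSINGULAR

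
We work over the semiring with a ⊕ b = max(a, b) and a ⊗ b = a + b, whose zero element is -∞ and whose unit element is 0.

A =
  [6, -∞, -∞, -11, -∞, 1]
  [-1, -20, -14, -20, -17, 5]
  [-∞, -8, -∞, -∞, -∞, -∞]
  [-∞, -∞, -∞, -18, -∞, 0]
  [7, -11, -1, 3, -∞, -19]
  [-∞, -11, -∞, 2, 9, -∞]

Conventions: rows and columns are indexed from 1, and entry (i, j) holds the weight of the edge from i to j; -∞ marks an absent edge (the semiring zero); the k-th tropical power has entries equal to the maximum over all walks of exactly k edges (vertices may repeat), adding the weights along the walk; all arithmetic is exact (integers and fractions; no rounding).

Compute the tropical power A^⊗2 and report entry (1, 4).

A^⊗2:
  [12, -10, -∞, 3, 10, 7]
  [5, -6, -18, 7, 14, 0]
  [-9, -28, -22, -28, -25, -3]
  [-∞, -11, -∞, 2, 9, -18]
  [13, -9, -25, -4, -10, 8]
  [16, -2, 8, 12, -28, 2]
Key observation: the optimum is the walk 1->6->4, with weight 1 + 2 = 3.
Optimal value attained by: walk 1->6->4.
Answer: (A^⊗2)[1][4] = 3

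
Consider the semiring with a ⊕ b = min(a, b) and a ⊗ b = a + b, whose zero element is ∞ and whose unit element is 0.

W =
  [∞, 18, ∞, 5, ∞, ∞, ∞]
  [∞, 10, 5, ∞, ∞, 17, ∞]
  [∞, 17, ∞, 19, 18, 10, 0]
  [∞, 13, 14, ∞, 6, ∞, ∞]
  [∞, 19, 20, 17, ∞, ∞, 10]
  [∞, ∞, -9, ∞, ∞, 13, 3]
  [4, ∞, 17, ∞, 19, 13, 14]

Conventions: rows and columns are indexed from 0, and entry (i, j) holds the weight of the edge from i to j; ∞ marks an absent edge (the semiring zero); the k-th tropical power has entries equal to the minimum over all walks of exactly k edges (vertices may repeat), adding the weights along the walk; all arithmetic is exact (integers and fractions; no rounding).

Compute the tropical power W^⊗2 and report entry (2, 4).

W^⊗2:
  [∞, 18, 19, ∞, 11, 35, ∞]
  [∞, 20, 8, 24, 23, 15, 5]
  [4, 27, 1, 35, 19, 13, 13]
  [∞, 23, 18, 23, 32, 24, 14]
  [14, 29, 24, 39, 23, 23, 20]
  [7, 8, 4, 10, 9, 1, -9]
  [18, 22, 4, 9, 33, 26, 16]
Key observation: the optimum is the walk 2->6->4, with weight 0 + 19 = 19.
Optimal value attained by: walk 2->6->4.
Answer: (W^⊗2)[2][4] = 19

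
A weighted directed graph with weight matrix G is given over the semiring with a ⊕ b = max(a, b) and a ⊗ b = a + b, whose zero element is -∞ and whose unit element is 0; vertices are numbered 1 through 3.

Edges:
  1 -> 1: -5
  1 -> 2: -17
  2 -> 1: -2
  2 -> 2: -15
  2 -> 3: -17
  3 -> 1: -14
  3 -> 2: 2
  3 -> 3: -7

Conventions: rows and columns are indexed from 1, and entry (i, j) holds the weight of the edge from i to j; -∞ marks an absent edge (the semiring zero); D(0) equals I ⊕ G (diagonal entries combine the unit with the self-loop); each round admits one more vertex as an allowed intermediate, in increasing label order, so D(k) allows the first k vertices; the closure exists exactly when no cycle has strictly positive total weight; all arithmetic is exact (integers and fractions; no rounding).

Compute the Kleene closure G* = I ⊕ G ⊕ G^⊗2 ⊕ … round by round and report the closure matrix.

D(0):
  [0, -17, -∞]
  [-2, 0, -17]
  [-14, 2, 0]
D(1):
  [0, -17, -∞]
  [-2, 0, -17]
  [-14, 2, 0]
D(2):
  [0, -17, -34]
  [-2, 0, -17]
  [0, 2, 0]
D(3):
  [0, -17, -34]
  [-2, 0, -17]
  [0, 2, 0]
Answer: G* = [[0, -17, -34], [-2, 0, -17], [0, 2, 0]]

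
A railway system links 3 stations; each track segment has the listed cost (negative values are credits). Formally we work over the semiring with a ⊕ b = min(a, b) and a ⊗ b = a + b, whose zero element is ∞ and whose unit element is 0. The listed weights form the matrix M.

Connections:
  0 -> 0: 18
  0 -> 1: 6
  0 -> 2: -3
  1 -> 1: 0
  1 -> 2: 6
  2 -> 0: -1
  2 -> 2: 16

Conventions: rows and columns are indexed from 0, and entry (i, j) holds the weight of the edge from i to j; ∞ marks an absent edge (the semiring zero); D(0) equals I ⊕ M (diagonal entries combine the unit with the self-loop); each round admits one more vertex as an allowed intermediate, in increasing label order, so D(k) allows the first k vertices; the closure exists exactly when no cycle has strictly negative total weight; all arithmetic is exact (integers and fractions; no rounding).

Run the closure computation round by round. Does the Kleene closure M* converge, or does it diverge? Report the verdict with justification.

D(0):
  [0, 6, -3]
  [∞, 0, 6]
  [-1, ∞, 0]
Detection: at round 1, diagonal entry (2, 2) turns strictly negative.
Key observation: the cycle 2->0->2 has total weight (-1) + (-3), which is strictly negative.
Answer: DIVERGES — negative cycle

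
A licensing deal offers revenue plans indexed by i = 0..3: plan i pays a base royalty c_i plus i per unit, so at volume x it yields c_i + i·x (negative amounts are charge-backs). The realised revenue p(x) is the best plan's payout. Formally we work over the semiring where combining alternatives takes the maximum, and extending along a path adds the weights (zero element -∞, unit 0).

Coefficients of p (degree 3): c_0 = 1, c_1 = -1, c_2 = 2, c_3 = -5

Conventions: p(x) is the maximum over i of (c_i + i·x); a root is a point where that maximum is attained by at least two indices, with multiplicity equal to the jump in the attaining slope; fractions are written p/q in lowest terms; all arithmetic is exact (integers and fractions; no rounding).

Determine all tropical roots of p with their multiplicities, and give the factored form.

hull edge (i=0, c=1) to (i=2, c=2): slope 1/2, span 2
hull edge (i=2, c=2) to (i=3, c=-5): slope -7, span 1
Factored form: p(x) = -5 ⊗ (x ⊕ (-1/2)) ⊗ (x ⊕ (-1/2)) ⊗ (x ⊕ 7)
Answer: roots = -1/2 (mult 2), 7 (mult 1)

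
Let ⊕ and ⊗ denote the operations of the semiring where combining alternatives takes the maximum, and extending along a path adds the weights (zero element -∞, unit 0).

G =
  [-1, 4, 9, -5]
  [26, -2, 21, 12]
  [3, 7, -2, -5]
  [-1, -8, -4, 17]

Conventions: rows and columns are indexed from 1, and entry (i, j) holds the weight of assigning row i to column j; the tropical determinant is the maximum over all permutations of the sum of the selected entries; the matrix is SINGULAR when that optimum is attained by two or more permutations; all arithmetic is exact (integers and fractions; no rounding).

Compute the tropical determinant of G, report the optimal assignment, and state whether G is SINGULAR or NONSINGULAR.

σ = (1, 2, 3, 4): (-1) + (-2) + (-2) + 17 = 12
σ = (1, 2, 4, 3): (-1) + (-2) + (-5) + (-4) = -12
σ = (1, 3, 2, 4): (-1) + 21 + 7 + 17 = 44
σ = (1, 3, 4, 2): (-1) + 21 + (-5) + (-8) = 7
σ = (1, 4, 2, 3): (-1) + 12 + 7 + (-4) = 14
σ = (1, 4, 3, 2): (-1) + 12 + (-2) + (-8) = 1
σ = (2, 1, 3, 4): 4 + 26 + (-2) + 17 = 45
σ = (2, 1, 4, 3): 4 + 26 + (-5) + (-4) = 21
σ = (2, 3, 1, 4): 4 + 21 + 3 + 17 = 45
σ = (2, 3, 4, 1): 4 + 21 + (-5) + (-1) = 19
σ = (2, 4, 1, 3): 4 + 12 + 3 + (-4) = 15
σ = (2, 4, 3, 1): 4 + 12 + (-2) + (-1) = 13
σ = (3, 1, 2, 4): 9 + 26 + 7 + 17 = 59
σ = (3, 1, 4, 2): 9 + 26 + (-5) + (-8) = 22
σ = (3, 2, 1, 4): 9 + (-2) + 3 + 17 = 27
σ = (3, 2, 4, 1): 9 + (-2) + (-5) + (-1) = 1
σ = (3, 4, 1, 2): 9 + 12 + 3 + (-8) = 16
σ = (3, 4, 2, 1): 9 + 12 + 7 + (-1) = 27
σ = (4, 1, 2, 3): (-5) + 26 + 7 + (-4) = 24
σ = (4, 1, 3, 2): (-5) + 26 + (-2) + (-8) = 11
σ = (4, 2, 1, 3): (-5) + (-2) + 3 + (-4) = -8
σ = (4, 2, 3, 1): (-5) + (-2) + (-2) + (-1) = -10
σ = (4, 3, 1, 2): (-5) + 21 + 3 + (-8) = 11
σ = (4, 3, 2, 1): (-5) + 21 + 7 + (-1) = 22
Optimal value attained by: σ = (3, 1, 2, 4).
Answer: det⊕(G) = 59; verdict: NONSINGULAR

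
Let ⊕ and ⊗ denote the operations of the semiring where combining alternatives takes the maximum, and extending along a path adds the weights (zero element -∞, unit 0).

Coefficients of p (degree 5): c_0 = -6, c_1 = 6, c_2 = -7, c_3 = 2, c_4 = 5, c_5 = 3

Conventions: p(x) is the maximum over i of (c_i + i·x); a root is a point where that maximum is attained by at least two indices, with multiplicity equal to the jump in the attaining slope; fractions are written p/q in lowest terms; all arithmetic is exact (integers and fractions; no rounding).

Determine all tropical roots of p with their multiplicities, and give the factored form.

hull edge (i=0, c=-6) to (i=1, c=6): slope 12, span 1
hull edge (i=1, c=6) to (i=4, c=5): slope -1/3, span 3
hull edge (i=4, c=5) to (i=5, c=3): slope -2, span 1
Factored form: p(x) = 3 ⊗ (x ⊕ (-12)) ⊗ (x ⊕ 1/3) ⊗ (x ⊕ 1/3) ⊗ (x ⊕ 1/3) ⊗ (x ⊕ 2)
Answer: roots = -12 (mult 1), 1/3 (mult 3), 2 (mult 1)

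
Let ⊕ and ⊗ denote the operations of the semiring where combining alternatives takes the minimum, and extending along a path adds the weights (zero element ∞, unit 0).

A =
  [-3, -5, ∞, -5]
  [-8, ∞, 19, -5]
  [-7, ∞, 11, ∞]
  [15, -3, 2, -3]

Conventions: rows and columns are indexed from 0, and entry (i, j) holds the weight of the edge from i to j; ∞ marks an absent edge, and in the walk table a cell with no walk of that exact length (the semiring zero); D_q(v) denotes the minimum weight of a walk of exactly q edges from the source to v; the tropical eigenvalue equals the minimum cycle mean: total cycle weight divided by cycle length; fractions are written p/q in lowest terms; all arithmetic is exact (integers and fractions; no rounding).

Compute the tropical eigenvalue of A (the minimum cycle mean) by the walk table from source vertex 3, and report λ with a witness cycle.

q=0: [∞, ∞, ∞, 0]
q=1: [15, -3, 2, -3]
q=2: [-11, -6, -1, -8]
q=3: [-14, -16, -6, -16]
q=4: [-24, -19, -14, -21]
Optimal cycle mean attained by: cycle 0->1->0, total (-5) + (-8), length 2.
Answer: λ = -13/2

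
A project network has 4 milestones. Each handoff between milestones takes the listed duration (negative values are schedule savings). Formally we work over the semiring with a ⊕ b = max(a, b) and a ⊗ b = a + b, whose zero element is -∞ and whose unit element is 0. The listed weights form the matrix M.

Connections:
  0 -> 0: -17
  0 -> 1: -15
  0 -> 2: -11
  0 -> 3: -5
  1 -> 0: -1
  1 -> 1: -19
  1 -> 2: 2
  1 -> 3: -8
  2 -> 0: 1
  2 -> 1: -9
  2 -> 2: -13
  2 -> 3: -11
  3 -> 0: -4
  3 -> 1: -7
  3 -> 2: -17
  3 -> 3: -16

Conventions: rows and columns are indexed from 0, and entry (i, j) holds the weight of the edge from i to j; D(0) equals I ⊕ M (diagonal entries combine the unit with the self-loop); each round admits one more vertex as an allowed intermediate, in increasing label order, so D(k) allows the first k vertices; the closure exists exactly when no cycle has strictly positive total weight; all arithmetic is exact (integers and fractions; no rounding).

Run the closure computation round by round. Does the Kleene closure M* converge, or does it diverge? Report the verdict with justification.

D(0):
  [0, -15, -11, -5]
  [-1, 0, 2, -8]
  [1, -9, 0, -11]
  [-4, -7, -17, 0]
D(1):
  [0, -15, -11, -5]
  [-1, 0, 2, -6]
  [1, -9, 0, -4]
  [-4, -7, -15, 0]
D(2):
  [0, -15, -11, -5]
  [-1, 0, 2, -6]
  [1, -9, 0, -4]
  [-4, -7, -5, 0]
D(3):
  [0, -15, -11, -5]
  [3, 0, 2, -2]
  [1, -9, 0, -4]
  [-4, -7, -5, 0]
D(4):
  [0, -12, -10, -5]
  [3, 0, 2, -2]
  [1, -9, 0, -4]
  [-4, -7, -5, 0]
Key observation: every diagonal entry stays at the unit through all rounds, so no improving cycle exists.
Answer: CONVERGES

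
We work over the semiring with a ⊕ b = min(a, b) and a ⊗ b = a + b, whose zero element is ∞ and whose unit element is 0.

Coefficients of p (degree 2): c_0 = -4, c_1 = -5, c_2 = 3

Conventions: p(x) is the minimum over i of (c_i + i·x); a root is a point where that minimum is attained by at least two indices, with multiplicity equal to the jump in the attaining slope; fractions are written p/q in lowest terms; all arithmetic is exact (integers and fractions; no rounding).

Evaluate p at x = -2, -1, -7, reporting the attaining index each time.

p(-2) = min(-4+0·(-2)=-4, -5+1·(-2)=-7, 3+2·(-2)=-1) = -7 (attained by i=1)
p(-1) = min(-4+0·(-1)=-4, -5+1·(-1)=-6, 3+2·(-1)=1) = -6 (attained by i=1)
p(-7) = min(-4+0·(-7)=-4, -5+1·(-7)=-12, 3+2·(-7)=-11) = -12 (attained by i=1)
Answer: p(-2) = -7; p(-1) = -6; p(-7) = -12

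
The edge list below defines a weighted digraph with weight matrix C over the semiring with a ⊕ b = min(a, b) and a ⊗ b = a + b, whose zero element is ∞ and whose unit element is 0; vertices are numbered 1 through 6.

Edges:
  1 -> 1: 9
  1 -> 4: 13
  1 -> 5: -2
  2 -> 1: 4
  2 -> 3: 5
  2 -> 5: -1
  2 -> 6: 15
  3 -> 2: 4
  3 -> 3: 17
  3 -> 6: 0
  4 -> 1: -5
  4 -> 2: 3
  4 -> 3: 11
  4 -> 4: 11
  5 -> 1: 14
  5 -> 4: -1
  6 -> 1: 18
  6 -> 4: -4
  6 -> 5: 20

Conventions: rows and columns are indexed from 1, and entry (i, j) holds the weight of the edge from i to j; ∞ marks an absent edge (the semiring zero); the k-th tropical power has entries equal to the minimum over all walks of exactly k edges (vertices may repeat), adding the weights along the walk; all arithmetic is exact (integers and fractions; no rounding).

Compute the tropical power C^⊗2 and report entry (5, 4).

C^⊗2:
  [8, 16, 24, -3, 7, ∞]
  [13, 9, 22, -2, 2, 5]
  [8, 21, 9, -4, 3, 17]
  [4, 14, 8, 8, -7, 11]
  [-6, 2, 10, 10, 12, ∞]
  [-9, -1, 7, 7, 16, ∞]
Key observation: the optimum is the walk 5->4->4, with weight (-1) + 11 = 10.
Optimal value attained by: walk 5->4->4.
Answer: (C^⊗2)[5][4] = 10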